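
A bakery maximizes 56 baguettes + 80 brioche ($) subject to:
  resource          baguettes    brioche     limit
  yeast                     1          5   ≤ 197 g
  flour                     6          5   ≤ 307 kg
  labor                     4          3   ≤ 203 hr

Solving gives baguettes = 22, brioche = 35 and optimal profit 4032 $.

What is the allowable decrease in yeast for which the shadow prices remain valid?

Binding constraints: yeast, flour. The basis is B = [[1,5],[6,5]] with det -25.
Per unit decrease in yeast, x* moves by d = (0.2, -0.24).
The basis stays optimal until labor becomes binding; allowable decrease = 125 g.

125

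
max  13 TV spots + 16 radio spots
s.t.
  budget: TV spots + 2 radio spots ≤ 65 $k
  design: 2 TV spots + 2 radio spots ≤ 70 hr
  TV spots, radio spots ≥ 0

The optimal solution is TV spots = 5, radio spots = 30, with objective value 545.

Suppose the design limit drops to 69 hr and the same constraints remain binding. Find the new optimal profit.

Both budget and design are binding at x*.
From A_Bᵀ y = c: 1·y_budget + 2·y_design = 13; 2·y_budget + 2·y_design = 16.
Solving: y_budget = 3, y_design = 5.
Δz = y_design·Δb = 5 × (-1) = -5, so new z* = 545 − 5 = 540.

540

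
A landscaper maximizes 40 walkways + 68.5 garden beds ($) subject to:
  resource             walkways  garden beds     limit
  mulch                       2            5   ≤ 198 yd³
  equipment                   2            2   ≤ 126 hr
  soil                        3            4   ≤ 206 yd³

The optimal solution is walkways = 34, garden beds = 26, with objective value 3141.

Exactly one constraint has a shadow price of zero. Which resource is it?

mulch: 198/198 (binding)
equipment: 120/126 (slack 6)
soil: 206/206 (binding)
By complementary slackness, a constraint with positive slack has shadow price 0 → equipment.

equipment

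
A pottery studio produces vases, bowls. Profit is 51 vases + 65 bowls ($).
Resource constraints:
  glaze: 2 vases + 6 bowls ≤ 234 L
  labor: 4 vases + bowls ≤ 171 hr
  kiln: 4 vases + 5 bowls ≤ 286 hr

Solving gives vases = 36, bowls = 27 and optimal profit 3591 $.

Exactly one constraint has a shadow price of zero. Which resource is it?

kiln

glaze: 234/234 (binding)
labor: 171/171 (binding)
kiln: 279/286 (slack 7)
By complementary slackness, a constraint with positive slack has shadow price 0 → kiln.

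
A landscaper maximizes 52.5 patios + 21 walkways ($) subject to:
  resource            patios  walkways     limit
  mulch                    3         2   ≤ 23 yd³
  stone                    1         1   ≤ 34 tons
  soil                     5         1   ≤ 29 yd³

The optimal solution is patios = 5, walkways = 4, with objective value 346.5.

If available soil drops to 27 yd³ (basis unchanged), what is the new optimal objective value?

Check each constraint at x*: mulch 23/23 (tight); stone 9/34 (slack 25); soil 29/29 (tight).
Slack constraints have shadow price 0 (complementary slackness).
The binding rows give the dual system: 3·y_mulch + 5·y_soil = 52.5 and 2·y_mulch + 1·y_soil = 21.
→ y_mulch = 7.5 and y_soil = 6.
Δz = y_soil·Δb = 6 × (-2) = -12, so new z* = 346.5 − 12 = 334.5.

334.5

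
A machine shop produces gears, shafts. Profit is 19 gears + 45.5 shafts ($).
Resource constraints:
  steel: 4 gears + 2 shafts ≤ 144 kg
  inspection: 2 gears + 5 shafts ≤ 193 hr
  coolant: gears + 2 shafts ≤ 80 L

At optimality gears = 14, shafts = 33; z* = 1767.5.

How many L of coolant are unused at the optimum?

0

coolant used = 1·14 + 2·33 = 80; slack = 80 − 80 = 0.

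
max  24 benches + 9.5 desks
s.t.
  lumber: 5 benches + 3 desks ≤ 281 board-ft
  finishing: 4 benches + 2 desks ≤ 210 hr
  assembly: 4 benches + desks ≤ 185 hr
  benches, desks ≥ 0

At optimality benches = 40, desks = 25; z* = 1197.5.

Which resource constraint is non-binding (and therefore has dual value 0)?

lumber: 275/281 (slack 6)
finishing: 210/210 (binding)
assembly: 185/185 (binding)
By complementary slackness, a constraint with positive slack has shadow price 0 → lumber.

lumber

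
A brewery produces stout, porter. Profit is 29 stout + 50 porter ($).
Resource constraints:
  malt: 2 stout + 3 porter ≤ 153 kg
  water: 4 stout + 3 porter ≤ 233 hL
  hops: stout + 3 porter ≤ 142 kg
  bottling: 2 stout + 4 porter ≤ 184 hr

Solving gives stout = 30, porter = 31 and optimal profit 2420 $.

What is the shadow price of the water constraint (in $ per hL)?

Check each constraint at x*: malt 153/153 (tight); water 213/233 (slack 20); hops 123/142 (slack 19); bottling 184/184 (tight).
Slack constraints have shadow price 0 (complementary slackness).
From A_Bᵀ y = c: 2·y_malt + 2·y_bottling = 29; 3·y_malt + 4·y_bottling = 50.
→ y_malt = 8 and y_bottling = 6.5.
Shadow price of water = 0.

0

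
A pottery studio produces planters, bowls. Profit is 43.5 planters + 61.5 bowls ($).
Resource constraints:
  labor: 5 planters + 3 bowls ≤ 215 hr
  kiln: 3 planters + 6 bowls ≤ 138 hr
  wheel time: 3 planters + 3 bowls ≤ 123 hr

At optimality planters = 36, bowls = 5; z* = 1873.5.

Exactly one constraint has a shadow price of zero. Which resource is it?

labor: 195/215 (slack 20)
kiln: 138/138 (binding)
wheel time: 123/123 (binding)
By complementary slackness, a constraint with positive slack has shadow price 0 → labor.

labor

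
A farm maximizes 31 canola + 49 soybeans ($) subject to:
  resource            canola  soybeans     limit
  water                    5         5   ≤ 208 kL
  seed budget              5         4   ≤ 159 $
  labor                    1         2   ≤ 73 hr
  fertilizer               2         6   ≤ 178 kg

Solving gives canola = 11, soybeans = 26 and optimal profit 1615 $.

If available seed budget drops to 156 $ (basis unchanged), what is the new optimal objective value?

1603

Binding: seed budget and fertilizer. Non-binding: water (23 unused), labor (10 unused).
Since water, labor are not tight, their duals are 0.
The binding rows give the dual system: 5·y_seed budget + 2·y_fertilizer = 31 and 4·y_seed budget + 6·y_fertilizer = 49.
Solving: y_seed budget = 4, y_fertilizer = 5.5.
Δz = y_seed budget·Δb = 4 × (-3) = -12, so new z* = 1615 − 12 = 1603.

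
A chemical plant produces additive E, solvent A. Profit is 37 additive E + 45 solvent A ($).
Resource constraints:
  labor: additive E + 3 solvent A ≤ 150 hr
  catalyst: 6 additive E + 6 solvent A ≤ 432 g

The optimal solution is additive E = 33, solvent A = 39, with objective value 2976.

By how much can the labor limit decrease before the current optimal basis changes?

78

Binding constraints: labor, catalyst. The basis is B = [[1,3],[6,6]] with det -12.
Per unit decrease in labor, x* moves by d = (0.5, -0.5).
The basis stays optimal until solvent A reaches 0; allowable decrease = 78 hr.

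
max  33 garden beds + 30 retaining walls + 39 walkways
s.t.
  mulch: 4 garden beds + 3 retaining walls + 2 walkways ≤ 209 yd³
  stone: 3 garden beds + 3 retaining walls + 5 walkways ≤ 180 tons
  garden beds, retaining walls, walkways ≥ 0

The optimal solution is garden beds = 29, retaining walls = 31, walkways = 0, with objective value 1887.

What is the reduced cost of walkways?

-2

Both mulch and stone are binding at x*.
Dual feasibility on the basic columns requires 4·y_mulch + 3·y_stone = 33, 3·y_mulch + 3·y_stone = 30.
→ y_mulch = 3 and y_stone = 7.
Reduced cost of walkways: c₃ − yᵀa₃ = 39 − (3·2 + 7·5) = 39 − 41 = -2.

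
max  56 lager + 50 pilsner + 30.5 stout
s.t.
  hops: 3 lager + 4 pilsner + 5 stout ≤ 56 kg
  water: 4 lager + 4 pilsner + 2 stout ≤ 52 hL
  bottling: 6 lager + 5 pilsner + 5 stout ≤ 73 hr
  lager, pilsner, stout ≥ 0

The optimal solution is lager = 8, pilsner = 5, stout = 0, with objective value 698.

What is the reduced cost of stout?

Check each constraint at x*: hops 44/56 (slack 12); water 52/52 (tight); bottling 73/73 (tight).
Since hops is not tight, its dual is 0.
From A_Bᵀ y = c: 4·y_water + 6·y_bottling = 56; 4·y_water + 5·y_bottling = 50.
This yields shadow prices y_water = 5, y_bottling = 6.
Reduced cost of stout: c₃ − yᵀa₃ = 30.5 − (5·2 + 6·5) = 30.5 − 40 = -9.5.

-9.5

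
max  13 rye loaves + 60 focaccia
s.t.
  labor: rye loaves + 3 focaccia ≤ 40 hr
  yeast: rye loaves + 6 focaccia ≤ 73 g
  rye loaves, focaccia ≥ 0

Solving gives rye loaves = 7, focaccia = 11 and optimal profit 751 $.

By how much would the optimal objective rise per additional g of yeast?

Both labor and yeast are binding at x*.
The binding rows give the dual system: 1·y_labor + 1·y_yeast = 13 and 3·y_labor + 6·y_yeast = 60.
This yields shadow prices y_labor = 6, y_yeast = 7.
Shadow price of yeast = 7.

7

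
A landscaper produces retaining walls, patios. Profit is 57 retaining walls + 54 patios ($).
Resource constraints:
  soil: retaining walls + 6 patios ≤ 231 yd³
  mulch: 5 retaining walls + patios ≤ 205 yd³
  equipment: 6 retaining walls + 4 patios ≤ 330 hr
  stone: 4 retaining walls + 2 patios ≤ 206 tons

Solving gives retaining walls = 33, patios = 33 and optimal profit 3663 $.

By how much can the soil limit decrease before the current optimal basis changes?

16

Binding constraints: soil, equipment. The basis is B = [[1,6],[6,4]] with det -32.
Per unit decrease in soil, x* moves by d = (0.125, -0.1875).
The basis stays optimal until mulch becomes binding; allowable decrease = 16 yd³.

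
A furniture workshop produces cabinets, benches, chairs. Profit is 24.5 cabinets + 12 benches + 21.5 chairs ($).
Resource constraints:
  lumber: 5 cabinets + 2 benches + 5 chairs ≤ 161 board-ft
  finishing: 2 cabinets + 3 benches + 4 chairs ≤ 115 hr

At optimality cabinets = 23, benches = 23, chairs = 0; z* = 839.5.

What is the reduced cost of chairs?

Both lumber and finishing are binding at x*.
The binding rows give the dual system: 5·y_lumber + 2·y_finishing = 24.5 and 2·y_lumber + 3·y_finishing = 12.
Solving: y_lumber = 4.5, y_finishing = 1.
Reduced cost of chairs: c₃ − yᵀa₃ = 21.5 − (4.5·5 + 1·4) = 21.5 − 26.5 = -5.

-5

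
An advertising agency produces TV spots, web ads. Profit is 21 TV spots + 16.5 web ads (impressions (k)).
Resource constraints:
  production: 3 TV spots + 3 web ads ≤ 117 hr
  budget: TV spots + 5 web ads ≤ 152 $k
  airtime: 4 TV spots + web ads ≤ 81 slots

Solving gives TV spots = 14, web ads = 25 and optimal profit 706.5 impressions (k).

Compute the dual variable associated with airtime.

1.5

Binding: production and airtime. Non-binding: budget (13 unused).
By complementary slackness, y = 0 for the non-binding constraint.
From A_Bᵀ y = c: 3·y_production + 4·y_airtime = 21; 3·y_production + 1·y_airtime = 16.5.
This yields shadow prices y_production = 5, y_airtime = 1.5.
Shadow price of airtime = 1.5.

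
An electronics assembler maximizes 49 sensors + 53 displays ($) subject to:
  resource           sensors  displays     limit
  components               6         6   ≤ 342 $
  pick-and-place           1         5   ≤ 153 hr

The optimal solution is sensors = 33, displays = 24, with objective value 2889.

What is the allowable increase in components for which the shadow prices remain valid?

Binding constraints: components, pick-and-place. The basis is B = [[6,6],[1,5]] with det 24.
Per unit increase in components, x* moves by d = (0.2083, -0.0417).
The basis stays optimal until displays reaches 0; allowable increase = 576 $.

576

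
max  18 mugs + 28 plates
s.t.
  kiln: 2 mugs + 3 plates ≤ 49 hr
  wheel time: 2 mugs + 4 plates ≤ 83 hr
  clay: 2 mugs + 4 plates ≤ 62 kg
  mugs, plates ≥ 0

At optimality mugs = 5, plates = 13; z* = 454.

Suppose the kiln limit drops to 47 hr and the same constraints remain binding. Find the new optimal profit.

438

Check each constraint at x*: kiln 49/49 (tight); wheel time 62/83 (slack 21); clay 62/62 (tight).
Slack constraints have shadow price 0 (complementary slackness).
Dual feasibility on the basic columns requires 2·y_kiln + 2·y_clay = 18, 3·y_kiln + 4·y_clay = 28.
Solving: y_kiln = 8, y_clay = 1.
Δz = y_kiln·Δb = 8 × (-2) = -16, so new z* = 454 − 16 = 438.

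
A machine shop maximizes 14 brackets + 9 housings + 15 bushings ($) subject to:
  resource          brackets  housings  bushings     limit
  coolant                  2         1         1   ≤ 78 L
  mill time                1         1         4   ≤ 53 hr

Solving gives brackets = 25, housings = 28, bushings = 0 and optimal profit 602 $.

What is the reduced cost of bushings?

-6

At the optimum: coolant uses 78 of 78 (binding); mill time uses 53 of 53 (binding).
Dual feasibility on the basic columns requires 2·y_coolant + 1·y_mill time = 14, 1·y_coolant + 1·y_mill time = 9.
This yields shadow prices y_coolant = 5, y_mill time = 4.
Reduced cost of bushings: c₃ − yᵀa₃ = 15 − (5·1 + 4·4) = 15 − 21 = -6.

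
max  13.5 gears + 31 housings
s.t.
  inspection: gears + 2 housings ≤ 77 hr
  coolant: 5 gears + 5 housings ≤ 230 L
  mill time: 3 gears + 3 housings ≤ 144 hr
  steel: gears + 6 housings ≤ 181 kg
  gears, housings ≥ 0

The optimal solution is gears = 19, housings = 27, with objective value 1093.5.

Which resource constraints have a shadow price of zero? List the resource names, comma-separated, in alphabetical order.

inspection, mill time

inspection: 73/77 (slack 4)
coolant: 230/230 (binding)
mill time: 138/144 (slack 6)
steel: 181/181 (binding)
By complementary slackness, a constraint with positive slack has shadow price 0 → inspection, mill time.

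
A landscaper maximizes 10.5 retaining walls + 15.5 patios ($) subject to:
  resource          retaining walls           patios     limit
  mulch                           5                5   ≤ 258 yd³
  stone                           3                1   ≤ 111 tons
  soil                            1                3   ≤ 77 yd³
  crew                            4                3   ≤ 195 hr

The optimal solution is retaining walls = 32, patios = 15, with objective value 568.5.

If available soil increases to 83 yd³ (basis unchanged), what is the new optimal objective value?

Check each constraint at x*: mulch 235/258 (slack 23); stone 111/111 (tight); soil 77/77 (tight); crew 173/195 (slack 22).
By complementary slackness, y = 0 for the non-binding constraints.
The binding rows give the dual system: 3·y_stone + 1·y_soil = 10.5 and 1·y_stone + 3·y_soil = 15.5.
→ y_stone = 2 and y_soil = 4.5.
Δz = y_soil·Δb = 4.5 × (6) = 27, so new z* = 568.5 + 27 = 595.5.

595.5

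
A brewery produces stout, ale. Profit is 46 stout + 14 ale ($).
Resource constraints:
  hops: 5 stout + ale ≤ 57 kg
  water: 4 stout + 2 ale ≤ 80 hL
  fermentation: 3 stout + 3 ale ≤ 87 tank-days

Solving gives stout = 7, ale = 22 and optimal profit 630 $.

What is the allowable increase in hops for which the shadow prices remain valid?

Binding constraints: hops, fermentation. The basis is B = [[5,1],[3,3]] with det 12.
Per unit increase in hops, x* moves by d = (0.25, -0.25).
The basis stays optimal until water becomes binding; allowable increase = 16 kg.

16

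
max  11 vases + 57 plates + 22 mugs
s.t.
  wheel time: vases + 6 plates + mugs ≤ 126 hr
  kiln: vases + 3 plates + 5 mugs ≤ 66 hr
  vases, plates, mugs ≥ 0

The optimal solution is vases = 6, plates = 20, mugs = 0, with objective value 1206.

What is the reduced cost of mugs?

-1

Check each constraint at x*: wheel time 126/126 (tight); kiln 66/66 (tight).
The binding rows give the dual system: 1·y_wheel time + 1·y_kiln = 11 and 6·y_wheel time + 3·y_kiln = 57.
This yields shadow prices y_wheel time = 8, y_kiln = 3.
Reduced cost of mugs: c₃ − yᵀa₃ = 22 − (8·1 + 3·5) = 22 − 23 = -1.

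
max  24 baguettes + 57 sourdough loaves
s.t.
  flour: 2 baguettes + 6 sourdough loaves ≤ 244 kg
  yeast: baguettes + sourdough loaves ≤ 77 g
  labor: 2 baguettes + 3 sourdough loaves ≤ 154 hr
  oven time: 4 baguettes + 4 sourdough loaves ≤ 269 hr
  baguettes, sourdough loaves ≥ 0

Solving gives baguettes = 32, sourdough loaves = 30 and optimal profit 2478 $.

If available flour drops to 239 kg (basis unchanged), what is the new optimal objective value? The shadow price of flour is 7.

Δb = -5, so new z* = 2478 + (7)·(-5) = 2478 − 35 = 2443.

2443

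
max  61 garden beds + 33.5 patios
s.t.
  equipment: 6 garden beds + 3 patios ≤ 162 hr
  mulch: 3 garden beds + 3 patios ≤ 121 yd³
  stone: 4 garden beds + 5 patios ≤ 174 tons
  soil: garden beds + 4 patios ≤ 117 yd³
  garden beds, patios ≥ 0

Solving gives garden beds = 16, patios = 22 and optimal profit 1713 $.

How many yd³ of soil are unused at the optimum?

13

soil used = 1·16 + 4·22 = 104; slack = 117 − 104 = 13.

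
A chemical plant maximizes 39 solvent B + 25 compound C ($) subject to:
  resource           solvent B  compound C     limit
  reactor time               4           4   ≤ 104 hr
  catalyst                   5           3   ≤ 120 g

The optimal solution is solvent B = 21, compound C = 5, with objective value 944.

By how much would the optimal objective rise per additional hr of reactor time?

Check each constraint at x*: reactor time 104/104 (tight); catalyst 120/120 (tight).
The binding rows give the dual system: 4·y_reactor time + 5·y_catalyst = 39 and 4·y_reactor time + 3·y_catalyst = 25.
Solving: y_reactor time = 1, y_catalyst = 7.
Shadow price of reactor time = 1.

1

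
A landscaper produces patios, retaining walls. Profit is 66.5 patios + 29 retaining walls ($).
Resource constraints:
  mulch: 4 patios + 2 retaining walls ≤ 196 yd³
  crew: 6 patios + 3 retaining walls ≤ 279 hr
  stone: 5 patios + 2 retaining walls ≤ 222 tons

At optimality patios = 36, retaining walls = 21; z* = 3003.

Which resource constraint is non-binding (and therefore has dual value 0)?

mulch: 186/196 (slack 10)
crew: 279/279 (binding)
stone: 222/222 (binding)
By complementary slackness, a constraint with positive slack has shadow price 0 → mulch.

mulch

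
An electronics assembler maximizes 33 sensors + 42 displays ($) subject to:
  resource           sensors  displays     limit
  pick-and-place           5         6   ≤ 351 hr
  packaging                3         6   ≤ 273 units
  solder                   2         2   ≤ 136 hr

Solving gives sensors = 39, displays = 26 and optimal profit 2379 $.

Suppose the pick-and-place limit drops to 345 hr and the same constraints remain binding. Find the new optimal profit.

At the optimum: pick-and-place uses 351 of 351 (binding); packaging uses 273 of 273 (binding); solder uses 130 of 136 (slack = 6).
Since solder is not tight, its dual is 0.
From A_Bᵀ y = c: 5·y_pick-and-place + 3·y_packaging = 33; 6·y_pick-and-place + 6·y_packaging = 42.
→ y_pick-and-place = 6 and y_packaging = 1.
Δz = y_pick-and-place·Δb = 6 × (-6) = -36, so new z* = 2379 − 36 = 2343.

2343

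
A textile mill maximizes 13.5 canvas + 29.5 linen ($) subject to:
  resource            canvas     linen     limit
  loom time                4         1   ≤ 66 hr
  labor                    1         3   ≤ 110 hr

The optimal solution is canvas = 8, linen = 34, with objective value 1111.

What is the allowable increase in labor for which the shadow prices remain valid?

Binding constraints: loom time, labor. The basis is B = [[4,1],[1,3]] with det 11.
Per unit increase in labor, x* moves by d = (-0.0909, 0.3636).
The basis stays optimal until canvas reaches 0; allowable increase = 88 hr.

88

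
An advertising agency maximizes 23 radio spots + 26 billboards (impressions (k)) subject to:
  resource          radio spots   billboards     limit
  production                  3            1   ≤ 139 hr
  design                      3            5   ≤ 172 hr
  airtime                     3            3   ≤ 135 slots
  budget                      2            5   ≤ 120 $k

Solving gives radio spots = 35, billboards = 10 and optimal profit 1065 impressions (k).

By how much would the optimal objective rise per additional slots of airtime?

Binding: airtime and budget. Non-binding: production (24 unused), design (17 unused).
By complementary slackness, y = 0 for the non-binding constraints.
Dual feasibility on the basic columns requires 3·y_airtime + 2·y_budget = 23, 3·y_airtime + 5·y_budget = 26.
This yields shadow prices y_airtime = 7, y_budget = 1.
Shadow price of airtime = 7.

7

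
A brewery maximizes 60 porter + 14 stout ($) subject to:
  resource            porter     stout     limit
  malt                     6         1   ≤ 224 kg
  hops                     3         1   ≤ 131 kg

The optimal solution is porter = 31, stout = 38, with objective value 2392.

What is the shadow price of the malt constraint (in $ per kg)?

6

Both malt and hops are binding at x*.
The binding rows give the dual system: 6·y_malt + 3·y_hops = 60 and 1·y_malt + 1·y_hops = 14.
Solving: y_malt = 6, y_hops = 8.
Shadow price of malt = 6.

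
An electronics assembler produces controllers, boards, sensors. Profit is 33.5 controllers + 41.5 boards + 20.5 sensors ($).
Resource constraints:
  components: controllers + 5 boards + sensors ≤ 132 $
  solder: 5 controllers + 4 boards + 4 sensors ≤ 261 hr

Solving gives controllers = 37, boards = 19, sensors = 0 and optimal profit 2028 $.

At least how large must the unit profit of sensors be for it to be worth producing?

27.5

At the optimum: components uses 132 of 132 (binding); solder uses 261 of 261 (binding).
The binding rows give the dual system: 1·y_components + 5·y_solder = 33.5 and 5·y_components + 4·y_solder = 41.5.
→ y_components = 3.5 and y_solder = 6.
sensors enters the basis when its profit ≥ yᵀa₃ = 3.5·1 + 6·4 = 27.5.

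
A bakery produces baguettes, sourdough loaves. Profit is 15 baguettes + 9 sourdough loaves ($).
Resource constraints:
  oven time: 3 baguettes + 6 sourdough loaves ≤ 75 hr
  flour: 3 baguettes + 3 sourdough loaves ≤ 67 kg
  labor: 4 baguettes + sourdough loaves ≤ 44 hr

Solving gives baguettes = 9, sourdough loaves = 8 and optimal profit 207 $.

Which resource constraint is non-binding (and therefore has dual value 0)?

flour

oven time: 75/75 (binding)
flour: 51/67 (slack 16)
labor: 44/44 (binding)
By complementary slackness, a constraint with positive slack has shadow price 0 → flour.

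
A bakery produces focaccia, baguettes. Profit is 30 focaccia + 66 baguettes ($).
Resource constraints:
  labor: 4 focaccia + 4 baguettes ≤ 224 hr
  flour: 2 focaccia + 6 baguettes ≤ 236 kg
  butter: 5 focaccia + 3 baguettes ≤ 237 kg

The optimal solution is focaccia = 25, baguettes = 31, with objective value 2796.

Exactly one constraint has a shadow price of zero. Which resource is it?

butter

labor: 224/224 (binding)
flour: 236/236 (binding)
butter: 218/237 (slack 19)
By complementary slackness, a constraint with positive slack has shadow price 0 → butter.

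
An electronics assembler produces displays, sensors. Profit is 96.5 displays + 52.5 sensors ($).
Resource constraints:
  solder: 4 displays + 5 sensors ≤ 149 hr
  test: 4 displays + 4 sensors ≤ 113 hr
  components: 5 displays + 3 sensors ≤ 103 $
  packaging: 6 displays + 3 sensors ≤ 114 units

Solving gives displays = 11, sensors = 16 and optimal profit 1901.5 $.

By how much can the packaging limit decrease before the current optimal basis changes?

1.875

Binding constraints: components, packaging. The basis is B = [[5,3],[6,3]] with det -3.
Per unit decrease in packaging, x* moves by d = (-1, 1.6667).
The basis stays optimal until test becomes binding; allowable decrease = 1.875 units.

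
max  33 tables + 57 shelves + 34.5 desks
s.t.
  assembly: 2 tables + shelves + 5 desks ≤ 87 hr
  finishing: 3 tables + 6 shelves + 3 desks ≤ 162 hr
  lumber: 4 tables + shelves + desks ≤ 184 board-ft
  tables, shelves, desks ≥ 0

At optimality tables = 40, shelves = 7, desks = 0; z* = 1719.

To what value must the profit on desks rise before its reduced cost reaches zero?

42

Check each constraint at x*: assembly 87/87 (tight); finishing 162/162 (tight); lumber 167/184 (slack 17).
Since lumber is not tight, its dual is 0.
The binding rows give the dual system: 2·y_assembly + 3·y_finishing = 33 and 1·y_assembly + 6·y_finishing = 57.
This yields shadow prices y_assembly = 3, y_finishing = 9.
desks enters the basis when its profit ≥ yᵀa₃ = 3·5 + 9·3 = 42.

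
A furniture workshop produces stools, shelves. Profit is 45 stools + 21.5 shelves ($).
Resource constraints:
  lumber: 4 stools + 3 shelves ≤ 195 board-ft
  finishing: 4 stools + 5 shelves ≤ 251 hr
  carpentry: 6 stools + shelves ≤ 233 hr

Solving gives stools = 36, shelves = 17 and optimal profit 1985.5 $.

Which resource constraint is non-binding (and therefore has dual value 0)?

finishing

lumber: 195/195 (binding)
finishing: 229/251 (slack 22)
carpentry: 233/233 (binding)
By complementary slackness, a constraint with positive slack has shadow price 0 → finishing.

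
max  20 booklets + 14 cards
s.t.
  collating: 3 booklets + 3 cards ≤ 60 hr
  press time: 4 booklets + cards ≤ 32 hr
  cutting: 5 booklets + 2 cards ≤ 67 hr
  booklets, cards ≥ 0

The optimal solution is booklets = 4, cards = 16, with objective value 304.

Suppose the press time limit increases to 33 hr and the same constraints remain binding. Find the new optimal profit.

306

Binding: collating and press time. Non-binding: cutting (15 unused).
Since cutting is not tight, its dual is 0.
The binding rows give the dual system: 3·y_collating + 4·y_press time = 20 and 3·y_collating + 1·y_press time = 14.
→ y_collating = 4 and y_press time = 2.
Δz = y_press time·Δb = 2 × (1) = 2, so new z* = 304 + 2 = 306.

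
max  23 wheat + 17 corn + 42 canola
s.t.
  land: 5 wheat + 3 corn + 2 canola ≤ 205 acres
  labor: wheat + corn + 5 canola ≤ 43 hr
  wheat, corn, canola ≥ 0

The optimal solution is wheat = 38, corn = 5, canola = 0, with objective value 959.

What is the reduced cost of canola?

Both land and labor are binding at x*.
From A_Bᵀ y = c: 5·y_land + 1·y_labor = 23; 3·y_land + 1·y_labor = 17.
Solving: y_land = 3, y_labor = 8.
Reduced cost of canola: c₃ − yᵀa₃ = 42 − (3·2 + 8·5) = 42 − 46 = -4.

-4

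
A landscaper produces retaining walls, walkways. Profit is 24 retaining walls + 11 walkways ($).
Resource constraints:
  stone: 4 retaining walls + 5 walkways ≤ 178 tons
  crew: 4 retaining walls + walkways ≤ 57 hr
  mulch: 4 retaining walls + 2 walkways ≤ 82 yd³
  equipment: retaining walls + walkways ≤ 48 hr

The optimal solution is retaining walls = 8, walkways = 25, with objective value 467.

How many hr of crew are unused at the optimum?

crew used = 4·8 + 1·25 = 57; slack = 57 − 57 = 0.

0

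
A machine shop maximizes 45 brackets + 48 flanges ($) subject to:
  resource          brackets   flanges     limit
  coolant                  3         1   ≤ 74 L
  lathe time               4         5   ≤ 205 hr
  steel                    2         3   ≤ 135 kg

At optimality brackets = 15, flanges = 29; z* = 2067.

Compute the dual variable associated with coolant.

At the optimum: coolant uses 74 of 74 (binding); lathe time uses 205 of 205 (binding); steel uses 117 of 135 (slack = 18).
By complementary slackness, y = 0 for the non-binding constraint.
The binding rows give the dual system: 3·y_coolant + 4·y_lathe time = 45 and 1·y_coolant + 5·y_lathe time = 48.
Solving: y_coolant = 3, y_lathe time = 9.
Shadow price of coolant = 3.

3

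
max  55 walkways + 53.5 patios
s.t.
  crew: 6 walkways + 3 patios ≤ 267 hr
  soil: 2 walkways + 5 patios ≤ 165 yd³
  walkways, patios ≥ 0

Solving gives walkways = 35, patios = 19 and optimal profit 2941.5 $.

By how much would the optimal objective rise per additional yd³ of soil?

Both crew and soil are binding at x*.
From A_Bᵀ y = c: 6·y_crew + 2·y_soil = 55; 3·y_crew + 5·y_soil = 53.5.
Solving: y_crew = 7, y_soil = 6.5.
Shadow price of soil = 6.5.

6.5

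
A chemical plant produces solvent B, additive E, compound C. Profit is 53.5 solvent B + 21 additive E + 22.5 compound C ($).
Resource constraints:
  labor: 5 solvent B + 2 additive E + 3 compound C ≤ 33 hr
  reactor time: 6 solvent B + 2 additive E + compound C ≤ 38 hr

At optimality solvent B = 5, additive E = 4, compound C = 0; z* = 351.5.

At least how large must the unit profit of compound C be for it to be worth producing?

Check each constraint at x*: labor 33/33 (tight); reactor time 38/38 (tight).
The binding rows give the dual system: 5·y_labor + 6·y_reactor time = 53.5 and 2·y_labor + 2·y_reactor time = 21.
Solving: y_labor = 9.5, y_reactor time = 1.
compound C enters the basis when its profit ≥ yᵀa₃ = 9.5·3 + 1·1 = 29.5.

29.5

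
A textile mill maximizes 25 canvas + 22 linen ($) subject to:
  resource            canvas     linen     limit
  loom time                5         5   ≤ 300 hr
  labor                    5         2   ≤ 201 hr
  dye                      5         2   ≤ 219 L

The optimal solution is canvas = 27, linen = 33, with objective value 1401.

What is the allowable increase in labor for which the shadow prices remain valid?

Binding constraints: loom time, labor. The basis is B = [[5,5],[5,2]] with det -15.
Per unit increase in labor, x* moves by d = (0.3333, -0.3333).
The basis stays optimal until dye becomes binding; allowable increase = 18 hr.

18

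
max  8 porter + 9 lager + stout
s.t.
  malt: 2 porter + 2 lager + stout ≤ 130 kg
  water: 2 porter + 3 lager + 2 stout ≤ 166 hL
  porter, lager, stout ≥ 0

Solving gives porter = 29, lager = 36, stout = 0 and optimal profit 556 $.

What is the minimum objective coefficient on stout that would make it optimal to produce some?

Check each constraint at x*: malt 130/130 (tight); water 166/166 (tight).
The binding rows give the dual system: 2·y_malt + 2·y_water = 8 and 2·y_malt + 3·y_water = 9.
This yields shadow prices y_malt = 3, y_water = 1.
stout enters the basis when its profit ≥ yᵀa₃ = 3·1 + 1·2 = 5.

5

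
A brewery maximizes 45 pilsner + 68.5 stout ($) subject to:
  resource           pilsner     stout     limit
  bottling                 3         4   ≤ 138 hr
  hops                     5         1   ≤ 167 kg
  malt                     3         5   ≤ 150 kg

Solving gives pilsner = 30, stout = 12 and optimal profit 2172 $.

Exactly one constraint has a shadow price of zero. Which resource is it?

hops

bottling: 138/138 (binding)
hops: 162/167 (slack 5)
malt: 150/150 (binding)
By complementary slackness, a constraint with positive slack has shadow price 0 → hops.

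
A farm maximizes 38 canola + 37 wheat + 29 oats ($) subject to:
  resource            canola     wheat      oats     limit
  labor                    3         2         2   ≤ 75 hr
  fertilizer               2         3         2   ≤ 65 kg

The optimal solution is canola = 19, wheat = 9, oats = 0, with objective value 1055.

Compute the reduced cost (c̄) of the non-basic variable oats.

Check each constraint at x*: labor 75/75 (tight); fertilizer 65/65 (tight).
The binding rows give the dual system: 3·y_labor + 2·y_fertilizer = 38 and 2·y_labor + 3·y_fertilizer = 37.
This yields shadow prices y_labor = 8, y_fertilizer = 7.
Reduced cost of oats: c₃ − yᵀa₃ = 29 − (8·2 + 7·2) = 29 − 30 = -1.

-1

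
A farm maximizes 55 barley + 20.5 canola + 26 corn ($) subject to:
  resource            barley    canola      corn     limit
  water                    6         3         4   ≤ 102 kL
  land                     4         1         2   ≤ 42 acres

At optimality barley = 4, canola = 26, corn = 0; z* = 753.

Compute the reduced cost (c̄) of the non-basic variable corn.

-6

Both water and land are binding at x*.
From A_Bᵀ y = c: 6·y_water + 4·y_land = 55; 3·y_water + 1·y_land = 20.5.
→ y_water = 4.5 and y_land = 7.
Reduced cost of corn: c₃ − yᵀa₃ = 26 − (4.5·4 + 7·2) = 26 − 32 = -6.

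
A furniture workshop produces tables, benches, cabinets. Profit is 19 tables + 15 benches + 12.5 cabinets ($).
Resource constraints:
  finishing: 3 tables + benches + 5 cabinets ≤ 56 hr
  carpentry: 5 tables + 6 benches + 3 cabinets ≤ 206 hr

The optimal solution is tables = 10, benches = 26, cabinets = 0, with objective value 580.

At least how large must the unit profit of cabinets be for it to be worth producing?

21

Both finishing and carpentry are binding at x*.
The binding rows give the dual system: 3·y_finishing + 5·y_carpentry = 19 and 1·y_finishing + 6·y_carpentry = 15.
This yields shadow prices y_finishing = 3, y_carpentry = 2.
cabinets enters the basis when its profit ≥ yᵀa₃ = 3·5 + 2·3 = 21.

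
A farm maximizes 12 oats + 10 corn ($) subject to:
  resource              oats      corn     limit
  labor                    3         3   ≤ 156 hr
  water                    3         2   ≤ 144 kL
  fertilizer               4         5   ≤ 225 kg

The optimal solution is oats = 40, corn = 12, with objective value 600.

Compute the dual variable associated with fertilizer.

At the optimum: labor uses 156 of 156 (binding); water uses 144 of 144 (binding); fertilizer uses 220 of 225 (slack = 5).
By complementary slackness, y = 0 for the non-binding constraint.
The binding rows give the dual system: 3·y_labor + 3·y_water = 12 and 3·y_labor + 2·y_water = 10.
→ y_labor = 2 and y_water = 2.
Shadow price of fertilizer = 0.

0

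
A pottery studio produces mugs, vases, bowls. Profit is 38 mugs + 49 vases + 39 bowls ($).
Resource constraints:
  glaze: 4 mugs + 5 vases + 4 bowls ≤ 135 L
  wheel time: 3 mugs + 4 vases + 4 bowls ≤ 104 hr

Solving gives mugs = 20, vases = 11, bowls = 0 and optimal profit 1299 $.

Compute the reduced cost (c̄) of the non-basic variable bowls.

-5

Both glaze and wheel time are binding at x*.
Dual feasibility on the basic columns requires 4·y_glaze + 3·y_wheel time = 38, 5·y_glaze + 4·y_wheel time = 49.
This yields shadow prices y_glaze = 5, y_wheel time = 6.
Reduced cost of bowls: c₃ − yᵀa₃ = 39 − (5·4 + 6·4) = 39 − 44 = -5.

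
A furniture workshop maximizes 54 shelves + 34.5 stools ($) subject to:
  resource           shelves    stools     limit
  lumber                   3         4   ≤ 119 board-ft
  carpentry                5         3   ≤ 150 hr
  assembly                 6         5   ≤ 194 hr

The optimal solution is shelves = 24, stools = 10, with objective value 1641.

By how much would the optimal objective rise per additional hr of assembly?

1.5

At the optimum: lumber uses 112 of 119 (slack = 7); carpentry uses 150 of 150 (binding); assembly uses 194 of 194 (binding).
By complementary slackness, y = 0 for the non-binding constraint.
The binding rows give the dual system: 5·y_carpentry + 6·y_assembly = 54 and 3·y_carpentry + 5·y_assembly = 34.5.
→ y_carpentry = 9 and y_assembly = 1.5.
Shadow price of assembly = 1.5.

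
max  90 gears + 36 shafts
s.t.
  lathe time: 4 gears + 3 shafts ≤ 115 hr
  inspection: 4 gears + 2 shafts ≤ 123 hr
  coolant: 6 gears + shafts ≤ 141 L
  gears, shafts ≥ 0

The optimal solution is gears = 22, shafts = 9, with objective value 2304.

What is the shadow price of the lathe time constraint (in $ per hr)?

Binding: lathe time and coolant. Non-binding: inspection (17 unused).
Slack constraints have shadow price 0 (complementary slackness).
Dual feasibility on the basic columns requires 4·y_lathe time + 6·y_coolant = 90, 3·y_lathe time + 1·y_coolant = 36.
→ y_lathe time = 9 and y_coolant = 9.
Shadow price of lathe time = 9.

9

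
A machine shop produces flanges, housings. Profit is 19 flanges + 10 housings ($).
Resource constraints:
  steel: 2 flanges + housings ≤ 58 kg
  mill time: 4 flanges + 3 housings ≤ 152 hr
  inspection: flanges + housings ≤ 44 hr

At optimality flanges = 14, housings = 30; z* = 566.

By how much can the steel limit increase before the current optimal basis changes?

6

Binding constraints: steel, inspection. The basis is B = [[2,1],[1,1]] with det 1.
Per unit increase in steel, x* moves by d = (1, -1).
The basis stays optimal until mill time becomes binding; allowable increase = 6 kg.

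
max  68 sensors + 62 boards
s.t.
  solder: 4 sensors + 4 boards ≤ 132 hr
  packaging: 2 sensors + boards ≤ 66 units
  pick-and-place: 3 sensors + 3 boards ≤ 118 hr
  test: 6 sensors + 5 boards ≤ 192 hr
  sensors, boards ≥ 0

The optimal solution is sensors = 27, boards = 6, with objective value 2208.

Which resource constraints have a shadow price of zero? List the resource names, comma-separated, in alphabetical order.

solder: 132/132 (binding)
packaging: 60/66 (slack 6)
pick-and-place: 99/118 (slack 19)
test: 192/192 (binding)
By complementary slackness, a constraint with positive slack has shadow price 0 → packaging, pick-and-place.

packaging, pick-and-place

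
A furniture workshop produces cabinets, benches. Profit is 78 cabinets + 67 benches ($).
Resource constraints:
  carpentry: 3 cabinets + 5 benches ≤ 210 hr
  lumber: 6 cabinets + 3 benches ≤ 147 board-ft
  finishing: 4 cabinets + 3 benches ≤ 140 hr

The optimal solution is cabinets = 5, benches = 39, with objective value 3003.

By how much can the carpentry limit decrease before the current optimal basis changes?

Binding constraints: carpentry, lumber. The basis is B = [[3,5],[6,3]] with det -21.
Per unit decrease in carpentry, x* moves by d = (0.1429, -0.2857).
The basis stays optimal until benches reaches 0; allowable decrease = 136.5 hr.

136.5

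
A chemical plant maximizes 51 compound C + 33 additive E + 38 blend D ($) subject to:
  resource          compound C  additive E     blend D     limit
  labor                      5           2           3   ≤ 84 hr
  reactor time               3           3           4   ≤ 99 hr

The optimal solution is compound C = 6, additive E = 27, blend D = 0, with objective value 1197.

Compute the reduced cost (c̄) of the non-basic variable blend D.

-8

Check each constraint at x*: labor 84/84 (tight); reactor time 99/99 (tight).
The binding rows give the dual system: 5·y_labor + 3·y_reactor time = 51 and 2·y_labor + 3·y_reactor time = 33.
Solving: y_labor = 6, y_reactor time = 7.
Reduced cost of blend D: c₃ − yᵀa₃ = 38 − (6·3 + 7·4) = 38 − 46 = -8.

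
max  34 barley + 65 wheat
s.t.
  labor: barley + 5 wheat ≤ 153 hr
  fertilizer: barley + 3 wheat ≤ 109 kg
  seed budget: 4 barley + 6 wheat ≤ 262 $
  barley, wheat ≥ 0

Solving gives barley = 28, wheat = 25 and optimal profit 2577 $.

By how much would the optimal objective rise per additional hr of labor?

Binding: labor and seed budget. Non-binding: fertilizer (6 unused).
Since fertilizer is not tight, its dual is 0.
The binding rows give the dual system: 1·y_labor + 4·y_seed budget = 34 and 5·y_labor + 6·y_seed budget = 65.
This yields shadow prices y_labor = 4, y_seed budget = 7.5.
Shadow price of labor = 4.

4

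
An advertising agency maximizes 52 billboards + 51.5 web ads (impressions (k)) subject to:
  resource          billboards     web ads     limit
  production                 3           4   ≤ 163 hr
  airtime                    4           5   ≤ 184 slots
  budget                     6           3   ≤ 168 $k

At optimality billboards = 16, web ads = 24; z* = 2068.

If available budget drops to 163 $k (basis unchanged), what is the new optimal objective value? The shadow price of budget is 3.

2053

Δb = -5, so new z* = 2068 + (3)·(-5) = 2068 − 15 = 2053.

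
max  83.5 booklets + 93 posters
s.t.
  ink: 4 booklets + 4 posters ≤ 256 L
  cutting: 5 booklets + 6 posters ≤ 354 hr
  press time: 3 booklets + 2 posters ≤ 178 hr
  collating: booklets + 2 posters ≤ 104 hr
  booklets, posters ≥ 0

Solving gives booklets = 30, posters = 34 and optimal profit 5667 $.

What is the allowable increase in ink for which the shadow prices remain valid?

Binding constraints: ink, cutting. The basis is B = [[4,4],[5,6]] with det 4.
Per unit increase in ink, x* moves by d = (1.5, -1.25).
The basis stays optimal until press time becomes binding; allowable increase = 10 L.

10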